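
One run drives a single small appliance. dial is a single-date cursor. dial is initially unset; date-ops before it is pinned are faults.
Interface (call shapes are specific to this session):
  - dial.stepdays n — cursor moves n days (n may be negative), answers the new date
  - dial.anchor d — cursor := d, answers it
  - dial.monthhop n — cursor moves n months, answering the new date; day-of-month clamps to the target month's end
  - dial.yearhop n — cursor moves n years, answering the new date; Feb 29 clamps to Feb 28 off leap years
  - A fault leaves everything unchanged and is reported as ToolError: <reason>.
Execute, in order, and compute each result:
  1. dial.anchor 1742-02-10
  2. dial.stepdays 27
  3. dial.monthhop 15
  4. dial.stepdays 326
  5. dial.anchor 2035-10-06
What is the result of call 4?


Answer: 1744-04-30

Derivation:
→ dial.anchor(d='1742-02-10')
← 1742-02-10
→ dial.stepdays(n='27')
← 1742-03-09
→ dial.monthhop(n='15')
← 1743-06-09
→ dial.stepdays(n='326')
← 1744-04-30
→ dial.anchor(d='2035-10-06')
← 2035-10-06


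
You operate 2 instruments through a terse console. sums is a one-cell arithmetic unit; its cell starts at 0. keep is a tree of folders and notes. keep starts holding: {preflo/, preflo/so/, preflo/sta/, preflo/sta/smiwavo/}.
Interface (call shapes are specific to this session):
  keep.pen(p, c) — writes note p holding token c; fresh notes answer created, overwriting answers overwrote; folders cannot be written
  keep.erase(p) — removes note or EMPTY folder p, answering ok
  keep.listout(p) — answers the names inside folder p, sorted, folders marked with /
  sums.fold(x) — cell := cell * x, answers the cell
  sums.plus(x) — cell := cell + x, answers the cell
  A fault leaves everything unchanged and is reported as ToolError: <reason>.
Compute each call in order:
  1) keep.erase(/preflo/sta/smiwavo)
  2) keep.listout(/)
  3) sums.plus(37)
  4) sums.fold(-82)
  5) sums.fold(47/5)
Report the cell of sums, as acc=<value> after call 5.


Answer: acc=-142598/5

Derivation:
% keep.erase p: /preflo/sta/smiwavo
:: ok
% keep.listout p: /
:: [preflo/]
% sums.plus x: 37
:: 37
% sums.fold x: -82
:: -3034
% sums.fold x: 47/5
:: -142598/5


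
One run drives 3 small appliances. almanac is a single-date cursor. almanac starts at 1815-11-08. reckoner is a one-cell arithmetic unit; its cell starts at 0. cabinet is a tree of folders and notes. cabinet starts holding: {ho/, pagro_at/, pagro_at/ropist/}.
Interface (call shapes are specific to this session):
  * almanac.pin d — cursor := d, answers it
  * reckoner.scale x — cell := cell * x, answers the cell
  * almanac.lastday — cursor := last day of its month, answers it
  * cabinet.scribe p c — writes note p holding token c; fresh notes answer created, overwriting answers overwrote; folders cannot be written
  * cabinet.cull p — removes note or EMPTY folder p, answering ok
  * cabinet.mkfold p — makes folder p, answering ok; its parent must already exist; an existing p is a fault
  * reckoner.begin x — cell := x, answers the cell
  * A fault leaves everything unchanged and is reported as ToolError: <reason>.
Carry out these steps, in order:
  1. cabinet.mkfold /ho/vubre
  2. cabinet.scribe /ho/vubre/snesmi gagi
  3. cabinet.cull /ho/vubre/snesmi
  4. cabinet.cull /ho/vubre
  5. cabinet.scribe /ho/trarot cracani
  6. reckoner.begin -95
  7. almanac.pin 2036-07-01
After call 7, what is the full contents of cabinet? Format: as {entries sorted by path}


I run cabinet.mkfold using p=/ho/vubre, → ok.
Invoking cabinet.scribe using p=/ho/vubre/snesmi, c=gagi, — result: created.
Now I run cabinet.cull using p=/ho/vubre/snesmi, which returns ok.
I invoke cabinet.cull using p=/ho/vubre, and see ok.
I invoke cabinet.scribe using p=/ho/trarot, c=cracani, and observe created.
I use reckoner.begin using x=-95: -95.
Now I run almanac.pin using d=2036-07-01, and get 2036-07-01.

Answer: {ho/, ho/trarot=cracani, pagro_at/, pagro_at/ropist/}


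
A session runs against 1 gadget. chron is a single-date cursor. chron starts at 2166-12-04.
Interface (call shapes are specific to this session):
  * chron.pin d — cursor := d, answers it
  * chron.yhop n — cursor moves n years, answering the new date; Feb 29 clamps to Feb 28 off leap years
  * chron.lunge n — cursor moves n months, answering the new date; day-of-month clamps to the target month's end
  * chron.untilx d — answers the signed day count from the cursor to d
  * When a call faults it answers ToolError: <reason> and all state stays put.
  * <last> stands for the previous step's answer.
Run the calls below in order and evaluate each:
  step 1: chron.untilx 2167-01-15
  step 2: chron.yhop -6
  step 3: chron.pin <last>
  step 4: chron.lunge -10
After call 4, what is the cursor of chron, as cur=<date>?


Then chron.untilx passing d=2167-01-15: 42.
I invoke chron.yhop passing n=-6, and get 2160-12-04.
Invoking chron.pin passing d=<last>, and get 2160-12-04.
I invoke chron.lunge passing n=-10, → 2160-02-04.

Answer: cur=2160-02-04


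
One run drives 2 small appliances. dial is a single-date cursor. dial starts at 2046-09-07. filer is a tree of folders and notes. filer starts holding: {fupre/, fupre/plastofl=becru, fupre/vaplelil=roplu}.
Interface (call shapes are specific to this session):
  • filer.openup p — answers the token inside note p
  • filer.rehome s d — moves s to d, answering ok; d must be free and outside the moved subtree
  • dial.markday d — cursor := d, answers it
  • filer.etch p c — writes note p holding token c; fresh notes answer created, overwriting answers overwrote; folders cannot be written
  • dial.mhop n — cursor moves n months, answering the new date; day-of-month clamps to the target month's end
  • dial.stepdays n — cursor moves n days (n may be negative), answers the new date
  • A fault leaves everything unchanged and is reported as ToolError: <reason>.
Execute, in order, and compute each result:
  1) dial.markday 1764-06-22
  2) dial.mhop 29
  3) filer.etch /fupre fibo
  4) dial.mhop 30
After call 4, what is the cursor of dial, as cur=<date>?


Invoking dial.markday on 1764-06-22, — result: 1764-06-22.
I use dial.mhop on 29, and get 1766-11-22.
Calling filer.etch on /fupre, fibo, and observe ToolError: is a directory.
Next I call dial.mhop on 30, yielding 1769-05-22.

Answer: cur=1769-05-22


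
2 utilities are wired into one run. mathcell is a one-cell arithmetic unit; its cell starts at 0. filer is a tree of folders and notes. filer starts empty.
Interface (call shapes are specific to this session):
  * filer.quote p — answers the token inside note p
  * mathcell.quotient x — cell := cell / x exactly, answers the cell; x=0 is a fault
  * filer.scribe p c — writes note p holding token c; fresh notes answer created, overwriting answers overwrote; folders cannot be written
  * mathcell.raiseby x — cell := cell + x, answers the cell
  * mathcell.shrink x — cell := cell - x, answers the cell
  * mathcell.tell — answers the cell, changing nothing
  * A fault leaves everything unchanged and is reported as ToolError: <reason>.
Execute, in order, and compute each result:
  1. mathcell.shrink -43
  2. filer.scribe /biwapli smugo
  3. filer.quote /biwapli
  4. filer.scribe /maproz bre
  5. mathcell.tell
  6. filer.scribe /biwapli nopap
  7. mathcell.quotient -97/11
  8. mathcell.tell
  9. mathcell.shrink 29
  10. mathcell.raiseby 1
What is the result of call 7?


Answer: -473/97

Derivation:
-- mathcell.shrink(x='-43') == 43
-- filer.scribe(p='/biwapli', c='smugo') == created
-- filer.quote(p='/biwapli') == smugo
-- filer.scribe(p='/maproz', c='bre') == created
-- mathcell.tell() == 43
-- filer.scribe(p='/biwapli', c='nopap') == overwrote
-- mathcell.quotient(x='-97/11') == -473/97
-- mathcell.tell() == -473/97
-- mathcell.shrink(x='29') == -3286/97
-- mathcell.raiseby(x='1') == -3189/97


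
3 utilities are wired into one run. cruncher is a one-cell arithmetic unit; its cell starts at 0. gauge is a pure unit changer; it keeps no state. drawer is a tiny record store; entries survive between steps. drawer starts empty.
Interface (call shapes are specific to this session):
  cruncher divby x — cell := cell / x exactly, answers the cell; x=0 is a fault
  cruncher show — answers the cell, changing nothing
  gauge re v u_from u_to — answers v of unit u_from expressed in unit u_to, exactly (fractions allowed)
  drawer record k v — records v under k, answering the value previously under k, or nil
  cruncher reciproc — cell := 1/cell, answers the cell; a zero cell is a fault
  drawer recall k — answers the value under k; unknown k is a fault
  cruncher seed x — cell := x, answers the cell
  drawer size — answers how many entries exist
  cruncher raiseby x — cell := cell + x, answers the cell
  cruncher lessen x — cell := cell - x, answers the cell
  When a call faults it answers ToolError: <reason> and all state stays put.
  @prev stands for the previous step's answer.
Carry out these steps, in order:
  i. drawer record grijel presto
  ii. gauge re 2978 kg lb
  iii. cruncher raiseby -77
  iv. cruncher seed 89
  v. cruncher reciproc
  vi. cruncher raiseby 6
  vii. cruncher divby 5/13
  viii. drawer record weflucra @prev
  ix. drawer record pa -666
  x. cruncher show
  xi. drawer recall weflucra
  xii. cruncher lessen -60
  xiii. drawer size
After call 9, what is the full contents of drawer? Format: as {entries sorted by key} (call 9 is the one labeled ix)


Answer: {grijel=presto, pa=-666, weflucra=1391/89}

Derivation:
Do: drawer record[grijel; presto]
See: nil
Do: gauge re[2978; kg; lb]
See: 297800000000/45359237
Do: cruncher raiseby[-77]
See: -77
Do: cruncher seed[89]
See: 89
Do: cruncher reciproc[]
See: 1/89
Do: cruncher raiseby[6]
See: 535/89
Do: cruncher divby[5/13]
See: 1391/89
Do: drawer record[weflucra; @prev]
See: nil
Do: drawer record[pa; -666]
See: nil
Do: cruncher show[]
See: 1391/89
Do: drawer recall[weflucra]
See: 1391/89
Do: cruncher lessen[-60]
See: 6731/89
Do: drawer size[]
See: 3


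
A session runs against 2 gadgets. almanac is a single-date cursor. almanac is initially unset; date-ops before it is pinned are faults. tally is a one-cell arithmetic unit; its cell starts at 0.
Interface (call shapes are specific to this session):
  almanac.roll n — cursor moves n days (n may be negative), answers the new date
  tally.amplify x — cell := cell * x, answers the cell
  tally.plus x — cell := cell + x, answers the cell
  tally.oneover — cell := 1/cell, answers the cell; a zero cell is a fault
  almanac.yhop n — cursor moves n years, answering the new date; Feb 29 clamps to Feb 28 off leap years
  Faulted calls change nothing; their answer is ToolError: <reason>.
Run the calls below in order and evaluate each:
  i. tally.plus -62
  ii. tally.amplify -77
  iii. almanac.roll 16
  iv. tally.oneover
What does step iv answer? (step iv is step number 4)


;; 1. plus(x: -62) -> -62
;; 2. amplify(x: -77) -> 4774
;; 3. roll(n: 16) -> ToolError: no date set
;; 4. oneover() -> 1/4774

Answer: 1/4774


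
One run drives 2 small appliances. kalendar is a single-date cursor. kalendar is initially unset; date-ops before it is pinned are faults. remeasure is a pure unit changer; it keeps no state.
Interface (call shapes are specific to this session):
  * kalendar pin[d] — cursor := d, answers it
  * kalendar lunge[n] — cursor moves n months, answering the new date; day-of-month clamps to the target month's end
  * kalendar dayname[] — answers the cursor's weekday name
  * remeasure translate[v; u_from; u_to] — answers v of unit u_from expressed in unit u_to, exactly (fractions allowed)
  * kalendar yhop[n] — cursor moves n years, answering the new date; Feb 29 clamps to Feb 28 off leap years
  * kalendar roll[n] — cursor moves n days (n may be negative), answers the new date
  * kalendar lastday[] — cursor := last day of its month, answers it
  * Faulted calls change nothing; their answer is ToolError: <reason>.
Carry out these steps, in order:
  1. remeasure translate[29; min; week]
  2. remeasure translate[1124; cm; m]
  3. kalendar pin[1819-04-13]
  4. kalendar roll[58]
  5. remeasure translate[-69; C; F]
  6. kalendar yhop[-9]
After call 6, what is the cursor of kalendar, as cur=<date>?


Answer: cur=1810-06-10

Derivation:
I invoke remeasure translate(29, min, week), and observe 29/10080.
Next I call remeasure translate(1124, cm, m), → 281/25.
Calling kalendar pin(1819-04-13), → 1819-04-13.
Then kalendar roll(58), and get 1819-06-10.
I run remeasure translate(-69, C, F), which returns -461/5.
Next I call kalendar yhop(-9), which returns 1810-06-10.


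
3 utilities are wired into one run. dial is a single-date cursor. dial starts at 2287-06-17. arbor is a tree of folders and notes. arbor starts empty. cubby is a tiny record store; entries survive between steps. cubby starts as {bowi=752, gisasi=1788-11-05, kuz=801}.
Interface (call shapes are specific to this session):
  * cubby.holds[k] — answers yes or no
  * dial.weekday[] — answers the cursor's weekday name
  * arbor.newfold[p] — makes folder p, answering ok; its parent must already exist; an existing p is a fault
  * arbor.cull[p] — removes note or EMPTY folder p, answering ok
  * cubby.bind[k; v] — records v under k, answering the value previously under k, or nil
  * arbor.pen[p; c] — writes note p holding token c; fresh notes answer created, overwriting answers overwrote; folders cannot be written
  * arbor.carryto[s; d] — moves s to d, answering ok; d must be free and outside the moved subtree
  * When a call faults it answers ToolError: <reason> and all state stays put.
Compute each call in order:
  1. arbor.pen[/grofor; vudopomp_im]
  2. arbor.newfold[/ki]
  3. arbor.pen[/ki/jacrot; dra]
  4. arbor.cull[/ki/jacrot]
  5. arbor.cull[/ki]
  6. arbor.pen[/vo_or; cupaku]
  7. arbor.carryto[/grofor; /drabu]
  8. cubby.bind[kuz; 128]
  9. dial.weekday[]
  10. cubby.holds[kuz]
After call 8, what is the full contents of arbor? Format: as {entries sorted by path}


% pen p→/grofor c→vudopomp_im
[out] created
% newfold p→/ki
[out] ok
% pen p→/ki/jacrot c→dra
[out] created
% cull p→/ki/jacrot
[out] ok
% cull p→/ki
[out] ok
% pen p→/vo_or c→cupaku
[out] created
% carryto s→/grofor d→/drabu
[out] ok
% bind k→kuz v→128
[out] 801
% weekday
[out] Friday
% holds k→kuz
[out] yes

Answer: {drabu=vudopomp_im, vo_or=cupaku}


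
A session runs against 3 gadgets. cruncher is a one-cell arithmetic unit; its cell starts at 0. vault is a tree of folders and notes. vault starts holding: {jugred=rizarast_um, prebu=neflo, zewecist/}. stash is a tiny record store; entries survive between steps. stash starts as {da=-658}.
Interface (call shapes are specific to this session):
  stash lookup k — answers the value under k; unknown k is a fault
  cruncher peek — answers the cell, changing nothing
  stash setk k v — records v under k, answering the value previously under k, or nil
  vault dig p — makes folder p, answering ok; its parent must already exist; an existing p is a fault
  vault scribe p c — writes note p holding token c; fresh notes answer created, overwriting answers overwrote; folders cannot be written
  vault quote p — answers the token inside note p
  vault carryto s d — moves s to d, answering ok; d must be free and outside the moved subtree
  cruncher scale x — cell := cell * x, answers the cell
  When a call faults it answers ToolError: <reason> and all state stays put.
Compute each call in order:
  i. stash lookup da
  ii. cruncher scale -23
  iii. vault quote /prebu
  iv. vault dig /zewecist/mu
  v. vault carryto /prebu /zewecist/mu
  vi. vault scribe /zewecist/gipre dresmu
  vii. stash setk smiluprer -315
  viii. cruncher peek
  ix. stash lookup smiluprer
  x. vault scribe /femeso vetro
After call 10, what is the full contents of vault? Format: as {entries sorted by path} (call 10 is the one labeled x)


>> stash lookup(k=da)
<< -658
>> cruncher scale(x=-23)
<< 0
>> vault quote(p=/prebu)
<< neflo
>> vault dig(p=/zewecist/mu)
<< ok
>> vault carryto(s=/prebu, d=/zewecist/mu)
<< ToolError: exists
>> vault scribe(p=/zewecist/gipre, c=dresmu)
<< created
>> stash setk(k=smiluprer, v=-315)
<< nil
>> cruncher peek()
<< 0
>> stash lookup(k=smiluprer)
<< -315
>> vault scribe(p=/femeso, c=vetro)
<< created

Answer: {femeso=vetro, jugred=rizarast_um, prebu=neflo, zewecist/, zewecist/gipre=dresmu, zewecist/mu/}


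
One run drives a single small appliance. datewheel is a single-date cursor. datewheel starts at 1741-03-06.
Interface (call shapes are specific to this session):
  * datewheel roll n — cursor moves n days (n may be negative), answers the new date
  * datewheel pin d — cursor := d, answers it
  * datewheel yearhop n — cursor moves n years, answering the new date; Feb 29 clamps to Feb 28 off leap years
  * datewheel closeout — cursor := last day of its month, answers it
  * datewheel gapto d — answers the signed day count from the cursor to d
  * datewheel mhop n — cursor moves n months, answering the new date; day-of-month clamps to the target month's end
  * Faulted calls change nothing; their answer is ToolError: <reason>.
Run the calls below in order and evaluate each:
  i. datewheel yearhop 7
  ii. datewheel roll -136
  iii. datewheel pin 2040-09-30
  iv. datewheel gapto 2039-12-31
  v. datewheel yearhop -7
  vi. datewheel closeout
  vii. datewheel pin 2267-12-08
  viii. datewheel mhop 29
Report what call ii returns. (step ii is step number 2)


Using datewheel yearhop with n→7, — result: 1748-03-06.
Now I run datewheel roll with n→-136, and see 1747-10-22.
Using datewheel pin with d→2040-09-30, which returns 2040-09-30.
Calling datewheel gapto with d→2039-12-31, which returns -274.
Now I run datewheel yearhop with n→-7, giving 2033-09-30.
Using datewheel closeout(): 2033-09-30.
Then datewheel pin with d→2267-12-08, and observe 2267-12-08.
Next I call datewheel mhop with n→29, and get 2270-05-08.

Answer: 1747-10-22


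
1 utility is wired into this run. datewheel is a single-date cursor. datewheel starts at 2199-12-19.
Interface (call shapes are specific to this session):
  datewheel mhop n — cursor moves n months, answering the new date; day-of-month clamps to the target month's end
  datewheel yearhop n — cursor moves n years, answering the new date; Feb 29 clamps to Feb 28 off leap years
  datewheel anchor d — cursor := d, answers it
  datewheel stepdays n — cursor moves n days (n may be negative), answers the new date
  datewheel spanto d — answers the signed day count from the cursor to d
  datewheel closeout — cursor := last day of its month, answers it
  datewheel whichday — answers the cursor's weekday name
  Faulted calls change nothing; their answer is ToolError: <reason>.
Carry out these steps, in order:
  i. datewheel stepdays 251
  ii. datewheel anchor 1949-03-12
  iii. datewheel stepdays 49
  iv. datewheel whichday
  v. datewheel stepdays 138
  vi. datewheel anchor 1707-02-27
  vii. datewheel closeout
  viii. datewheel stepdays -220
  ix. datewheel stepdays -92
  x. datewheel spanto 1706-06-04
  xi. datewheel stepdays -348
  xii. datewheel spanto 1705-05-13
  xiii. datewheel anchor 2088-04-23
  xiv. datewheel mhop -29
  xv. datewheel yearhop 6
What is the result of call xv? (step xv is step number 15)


;; 1. datewheel stepdays(n='251') => 2200-08-27
;; 2. datewheel anchor(d='1949-03-12') => 1949-03-12
;; 3. datewheel stepdays(n='49') => 1949-04-30
;; 4. datewheel whichday() => Saturday
;; 5. datewheel stepdays(n='138') => 1949-09-15
;; 6. datewheel anchor(d='1707-02-27') => 1707-02-27
;; 7. datewheel closeout() => 1707-02-28
;; 8. datewheel stepdays(n='-220') => 1706-07-23
;; 9. datewheel stepdays(n='-92') => 1706-04-22
;; 10. datewheel spanto(d='1706-06-04') => 43
;; 11. datewheel stepdays(n='-348') => 1705-05-09
;; 12. datewheel spanto(d='1705-05-13') => 4
;; 13. datewheel anchor(d='2088-04-23') => 2088-04-23
;; 14. datewheel mhop(n='-29') => 2085-11-23
;; 15. datewheel yearhop(n='6') => 2091-11-23

Answer: 2091-11-23


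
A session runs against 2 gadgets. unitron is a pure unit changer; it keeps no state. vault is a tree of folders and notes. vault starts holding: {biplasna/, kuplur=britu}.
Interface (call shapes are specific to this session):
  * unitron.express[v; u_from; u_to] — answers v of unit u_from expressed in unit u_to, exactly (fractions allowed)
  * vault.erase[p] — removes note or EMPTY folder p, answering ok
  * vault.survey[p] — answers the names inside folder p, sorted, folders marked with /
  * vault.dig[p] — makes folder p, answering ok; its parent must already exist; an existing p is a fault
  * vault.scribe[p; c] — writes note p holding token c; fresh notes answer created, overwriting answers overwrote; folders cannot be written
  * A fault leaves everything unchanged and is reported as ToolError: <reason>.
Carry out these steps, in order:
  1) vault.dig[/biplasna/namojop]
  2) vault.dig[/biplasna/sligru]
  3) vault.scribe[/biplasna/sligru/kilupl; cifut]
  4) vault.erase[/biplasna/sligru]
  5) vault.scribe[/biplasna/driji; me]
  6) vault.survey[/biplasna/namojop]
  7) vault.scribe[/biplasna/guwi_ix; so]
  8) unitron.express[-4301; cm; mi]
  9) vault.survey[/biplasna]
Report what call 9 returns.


Answer: [driji, guwi_ix, namojop/, sligru/]

Derivation:
[in] vault.dig p=/biplasna/namojop
:: ok
[in] vault.dig p=/biplasna/sligru
:: ok
[in] vault.scribe p=/biplasna/sligru/kilupl c=cifut
:: created
[in] vault.erase p=/biplasna/sligru
:: ToolError: not empty
[in] vault.scribe p=/biplasna/driji c=me
:: created
[in] vault.survey p=/biplasna/namojop
:: []
[in] vault.scribe p=/biplasna/guwi_ix c=so
:: created
[in] unitron.express v=-4301 u_from=cm u_to=mi
:: -1955/73152
[in] vault.survey p=/biplasna
:: [driji, guwi_ix, namojop/, sligru/]


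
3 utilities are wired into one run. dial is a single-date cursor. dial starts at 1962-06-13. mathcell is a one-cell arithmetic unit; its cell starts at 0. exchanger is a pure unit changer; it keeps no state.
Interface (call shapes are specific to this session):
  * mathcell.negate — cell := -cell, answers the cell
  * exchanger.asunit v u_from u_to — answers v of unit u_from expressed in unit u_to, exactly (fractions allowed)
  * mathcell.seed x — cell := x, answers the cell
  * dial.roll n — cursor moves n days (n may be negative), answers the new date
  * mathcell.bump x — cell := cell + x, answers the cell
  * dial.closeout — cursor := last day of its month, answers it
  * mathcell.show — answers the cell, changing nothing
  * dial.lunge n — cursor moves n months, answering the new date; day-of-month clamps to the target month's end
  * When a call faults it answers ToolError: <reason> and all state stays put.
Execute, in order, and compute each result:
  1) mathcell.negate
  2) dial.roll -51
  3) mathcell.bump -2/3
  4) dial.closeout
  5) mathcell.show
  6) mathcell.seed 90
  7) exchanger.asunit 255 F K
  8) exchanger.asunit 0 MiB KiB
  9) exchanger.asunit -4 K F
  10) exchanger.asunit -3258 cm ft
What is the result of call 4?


Act: negate[]
Obs: 0
Act: roll[n: -51]
Obs: 1962-04-23
Act: bump[x: -2/3]
Obs: -2/3
Act: closeout[]
Obs: 1962-04-30
Act: show[]
Obs: -2/3
Act: seed[x: 90]
Obs: 90
Act: asunit[v: 255; u_from: F; u_to: K]
Obs: 71467/180
Act: asunit[v: 0; u_from: MiB; u_to: KiB]
Obs: 0
Act: asunit[v: -4; u_from: K; u_to: F]
Obs: -46687/100
Act: asunit[v: -3258; u_from: cm; u_to: ft]
Obs: -13575/127

Answer: 1962-04-30


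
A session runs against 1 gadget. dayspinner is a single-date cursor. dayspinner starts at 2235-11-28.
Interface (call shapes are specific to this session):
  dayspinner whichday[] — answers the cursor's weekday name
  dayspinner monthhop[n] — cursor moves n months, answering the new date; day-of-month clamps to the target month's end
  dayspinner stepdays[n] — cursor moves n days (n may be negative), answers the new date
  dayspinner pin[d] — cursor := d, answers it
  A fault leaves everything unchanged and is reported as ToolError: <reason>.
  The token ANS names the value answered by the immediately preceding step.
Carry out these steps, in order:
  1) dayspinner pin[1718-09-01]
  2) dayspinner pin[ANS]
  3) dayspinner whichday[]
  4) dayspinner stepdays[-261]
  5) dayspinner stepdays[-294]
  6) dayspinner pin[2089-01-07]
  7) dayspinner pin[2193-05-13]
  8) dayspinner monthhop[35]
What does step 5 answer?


~$ dayspinner pin d=1718-09-01
:: 1718-09-01
~$ dayspinner pin d=ANS
:: 1718-09-01
~$ dayspinner whichday
:: Thursday
~$ dayspinner stepdays n=-261
:: 1717-12-14
~$ dayspinner stepdays n=-294
:: 1717-02-23
~$ dayspinner pin d=2089-01-07
:: 2089-01-07
~$ dayspinner pin d=2193-05-13
:: 2193-05-13
~$ dayspinner monthhop n=35
:: 2196-04-13

Answer: 1717-02-23


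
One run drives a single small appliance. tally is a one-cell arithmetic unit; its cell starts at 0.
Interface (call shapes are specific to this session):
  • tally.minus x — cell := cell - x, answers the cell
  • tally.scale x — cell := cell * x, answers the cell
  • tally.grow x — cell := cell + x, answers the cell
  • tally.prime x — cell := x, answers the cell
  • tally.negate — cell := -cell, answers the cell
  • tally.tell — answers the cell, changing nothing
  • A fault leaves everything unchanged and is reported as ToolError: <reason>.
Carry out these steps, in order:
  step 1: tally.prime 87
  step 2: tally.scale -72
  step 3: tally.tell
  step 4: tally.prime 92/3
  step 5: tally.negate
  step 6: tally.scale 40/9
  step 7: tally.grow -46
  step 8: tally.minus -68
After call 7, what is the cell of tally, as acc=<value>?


Answer: acc=-4922/27

Derivation:
I run tally.prime passing x=87, and observe 87.
I use tally.scale passing x=-72, and see -6264.
Then tally.tell(), and get -6264.
Then tally.prime passing x=92/3, and get 92/3.
Next I call tally.negate, and see -92/3.
I run tally.scale passing x=40/9, yielding -3680/27.
Using tally.grow passing x=-46, — result: -4922/27.
Next I call tally.minus passing x=-68: -3086/27.


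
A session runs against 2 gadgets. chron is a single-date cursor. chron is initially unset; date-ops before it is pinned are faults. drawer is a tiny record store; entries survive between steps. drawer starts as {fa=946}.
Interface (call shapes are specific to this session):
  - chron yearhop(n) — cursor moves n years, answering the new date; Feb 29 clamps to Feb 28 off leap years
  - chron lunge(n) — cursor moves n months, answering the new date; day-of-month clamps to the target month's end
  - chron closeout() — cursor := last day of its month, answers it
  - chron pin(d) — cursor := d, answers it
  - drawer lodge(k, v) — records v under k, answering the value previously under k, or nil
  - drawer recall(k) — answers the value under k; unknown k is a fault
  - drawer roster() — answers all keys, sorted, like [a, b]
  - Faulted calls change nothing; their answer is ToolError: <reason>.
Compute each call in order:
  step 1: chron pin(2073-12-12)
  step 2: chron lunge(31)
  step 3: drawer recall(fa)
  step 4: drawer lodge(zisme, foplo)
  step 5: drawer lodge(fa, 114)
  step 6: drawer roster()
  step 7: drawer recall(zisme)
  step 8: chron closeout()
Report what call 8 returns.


Answer: 2076-07-31

Derivation:
// 1. chron pin(d: 2073-12-12) == 2073-12-12
// 2. chron lunge(n: 31) == 2076-07-12
// 3. drawer recall(k: fa) == 946
// 4. drawer lodge(k: zisme, v: foplo) == nil
// 5. drawer lodge(k: fa, v: 114) == 946
// 6. drawer roster() == [fa, zisme]
// 7. drawer recall(k: zisme) == foplo
// 8. chron closeout() == 2076-07-31


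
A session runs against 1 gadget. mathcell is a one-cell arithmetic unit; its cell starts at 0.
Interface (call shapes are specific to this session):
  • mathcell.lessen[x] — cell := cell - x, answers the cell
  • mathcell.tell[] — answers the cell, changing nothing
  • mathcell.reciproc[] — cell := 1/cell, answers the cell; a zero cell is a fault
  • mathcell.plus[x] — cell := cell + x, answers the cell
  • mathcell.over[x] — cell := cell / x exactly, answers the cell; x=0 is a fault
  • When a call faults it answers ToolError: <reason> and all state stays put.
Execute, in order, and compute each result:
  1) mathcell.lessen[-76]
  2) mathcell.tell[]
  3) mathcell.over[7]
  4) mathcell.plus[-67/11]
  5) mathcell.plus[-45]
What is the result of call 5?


Answer: -3098/77

Derivation:
! mathcell.lessen(x→-76) ~> 76
! mathcell.tell() ~> 76
! mathcell.over(x→7) ~> 76/7
! mathcell.plus(x→-67/11) ~> 367/77
! mathcell.plus(x→-45) ~> -3098/77


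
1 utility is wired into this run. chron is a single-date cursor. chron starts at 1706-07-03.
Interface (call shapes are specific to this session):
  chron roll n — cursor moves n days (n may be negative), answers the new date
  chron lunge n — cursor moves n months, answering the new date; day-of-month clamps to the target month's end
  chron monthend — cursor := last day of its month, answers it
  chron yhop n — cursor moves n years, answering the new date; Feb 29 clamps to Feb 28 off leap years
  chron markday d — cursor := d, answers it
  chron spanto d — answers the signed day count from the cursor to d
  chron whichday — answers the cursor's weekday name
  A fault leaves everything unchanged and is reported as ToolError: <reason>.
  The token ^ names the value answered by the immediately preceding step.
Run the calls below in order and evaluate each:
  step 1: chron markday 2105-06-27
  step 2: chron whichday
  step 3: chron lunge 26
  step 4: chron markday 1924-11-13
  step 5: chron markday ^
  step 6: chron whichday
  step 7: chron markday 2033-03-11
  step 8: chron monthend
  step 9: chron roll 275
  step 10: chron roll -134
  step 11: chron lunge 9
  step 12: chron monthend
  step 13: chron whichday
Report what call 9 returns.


Act: chron markday[d='2105-06-27']
Obs: 2105-06-27
Act: chron whichday[]
Obs: Saturday
Act: chron lunge[n='26']
Obs: 2107-08-27
Act: chron markday[d='1924-11-13']
Obs: 1924-11-13
Act: chron markday[d='^']
Obs: 1924-11-13
Act: chron whichday[]
Obs: Thursday
Act: chron markday[d='2033-03-11']
Obs: 2033-03-11
Act: chron monthend[]
Obs: 2033-03-31
Act: chron roll[n='275']
Obs: 2033-12-31
Act: chron roll[n='-134']
Obs: 2033-08-19
Act: chron lunge[n='9']
Obs: 2034-05-19
Act: chron monthend[]
Obs: 2034-05-31
Act: chron whichday[]
Obs: Wednesday

Answer: 2033-12-31


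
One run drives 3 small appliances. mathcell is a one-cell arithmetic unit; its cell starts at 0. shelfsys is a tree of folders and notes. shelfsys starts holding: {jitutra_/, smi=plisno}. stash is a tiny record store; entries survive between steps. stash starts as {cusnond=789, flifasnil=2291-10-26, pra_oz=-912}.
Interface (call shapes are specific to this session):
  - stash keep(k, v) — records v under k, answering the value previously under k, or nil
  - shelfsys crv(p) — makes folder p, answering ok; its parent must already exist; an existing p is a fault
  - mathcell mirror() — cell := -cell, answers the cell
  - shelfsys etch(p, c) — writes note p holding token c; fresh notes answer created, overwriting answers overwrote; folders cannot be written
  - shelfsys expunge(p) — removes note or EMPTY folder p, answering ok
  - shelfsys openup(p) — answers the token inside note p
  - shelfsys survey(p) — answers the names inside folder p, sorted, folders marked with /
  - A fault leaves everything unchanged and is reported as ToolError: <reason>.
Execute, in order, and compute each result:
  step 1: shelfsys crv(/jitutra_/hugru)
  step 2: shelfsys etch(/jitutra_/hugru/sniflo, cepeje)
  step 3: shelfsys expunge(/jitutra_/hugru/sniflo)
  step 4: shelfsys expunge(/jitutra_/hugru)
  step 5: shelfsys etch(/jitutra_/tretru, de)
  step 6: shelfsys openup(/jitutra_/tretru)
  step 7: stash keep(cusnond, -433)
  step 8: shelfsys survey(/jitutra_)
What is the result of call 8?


·→ shelfsys crv(p: /jitutra_/hugru)
·← ok
·→ shelfsys etch(p: /jitutra_/hugru/sniflo, c: cepeje)
·← created
·→ shelfsys expunge(p: /jitutra_/hugru/sniflo)
·← ok
·→ shelfsys expunge(p: /jitutra_/hugru)
·← ok
·→ shelfsys etch(p: /jitutra_/tretru, c: de)
·← created
·→ shelfsys openup(p: /jitutra_/tretru)
·← de
·→ stash keep(k: cusnond, v: -433)
·← 789
·→ shelfsys survey(p: /jitutra_)
·← [tretru]

Answer: [tretru]


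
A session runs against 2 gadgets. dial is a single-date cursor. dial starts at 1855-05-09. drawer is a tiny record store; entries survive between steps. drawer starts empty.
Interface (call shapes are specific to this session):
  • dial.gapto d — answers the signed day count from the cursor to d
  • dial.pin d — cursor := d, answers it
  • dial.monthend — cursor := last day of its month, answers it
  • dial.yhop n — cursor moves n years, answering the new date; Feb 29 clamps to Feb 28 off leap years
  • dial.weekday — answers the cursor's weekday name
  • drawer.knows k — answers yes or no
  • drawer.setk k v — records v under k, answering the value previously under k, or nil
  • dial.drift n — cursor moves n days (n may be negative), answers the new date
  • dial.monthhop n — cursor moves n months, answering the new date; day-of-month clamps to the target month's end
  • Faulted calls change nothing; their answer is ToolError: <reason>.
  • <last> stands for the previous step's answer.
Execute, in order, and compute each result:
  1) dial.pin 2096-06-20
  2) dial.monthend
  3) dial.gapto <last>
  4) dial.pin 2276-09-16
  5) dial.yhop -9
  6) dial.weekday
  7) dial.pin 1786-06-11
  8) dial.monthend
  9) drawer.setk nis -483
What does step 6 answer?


% pin d=2096-06-20
= 2096-06-20
% monthend
= 2096-06-30
% gapto d=<last>
= 0
% pin d=2276-09-16
= 2276-09-16
% yhop n=-9
= 2267-09-16
% weekday
= Monday
% pin d=1786-06-11
= 1786-06-11
% monthend
= 1786-06-30
% setk k=nis v=-483
= nil

Answer: Monday


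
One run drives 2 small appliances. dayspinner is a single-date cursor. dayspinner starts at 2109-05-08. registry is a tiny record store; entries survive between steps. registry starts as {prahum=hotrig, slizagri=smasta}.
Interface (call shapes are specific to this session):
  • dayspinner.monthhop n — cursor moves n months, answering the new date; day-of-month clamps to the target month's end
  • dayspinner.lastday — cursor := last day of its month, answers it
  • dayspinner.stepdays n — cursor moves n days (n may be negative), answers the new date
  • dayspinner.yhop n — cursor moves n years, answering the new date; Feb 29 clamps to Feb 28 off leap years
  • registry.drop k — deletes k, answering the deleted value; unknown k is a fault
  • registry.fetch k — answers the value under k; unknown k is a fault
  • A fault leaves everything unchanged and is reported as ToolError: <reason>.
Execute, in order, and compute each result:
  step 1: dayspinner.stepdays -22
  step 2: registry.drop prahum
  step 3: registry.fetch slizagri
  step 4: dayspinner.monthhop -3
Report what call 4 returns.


;; dayspinner.stepdays(-22) ~> 2109-04-16
;; registry.drop(prahum) ~> hotrig
;; registry.fetch(slizagri) ~> smasta
;; dayspinner.monthhop(-3) ~> 2109-01-16

Answer: 2109-01-16


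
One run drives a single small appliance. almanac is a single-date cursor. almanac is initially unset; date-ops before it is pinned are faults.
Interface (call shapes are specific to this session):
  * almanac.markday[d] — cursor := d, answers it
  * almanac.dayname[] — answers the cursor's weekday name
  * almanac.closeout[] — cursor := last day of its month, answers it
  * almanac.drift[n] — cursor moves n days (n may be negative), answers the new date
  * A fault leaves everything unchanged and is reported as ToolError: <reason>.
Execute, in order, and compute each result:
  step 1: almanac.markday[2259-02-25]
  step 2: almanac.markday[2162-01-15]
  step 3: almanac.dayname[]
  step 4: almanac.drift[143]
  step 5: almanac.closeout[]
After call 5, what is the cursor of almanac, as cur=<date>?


Answer: cur=2162-06-30

Derivation:
>> markday(d: 2259-02-25)
<< 2259-02-25
>> markday(d: 2162-01-15)
<< 2162-01-15
>> dayname()
<< Friday
>> drift(n: 143)
<< 2162-06-07
>> closeout()
<< 2162-06-30


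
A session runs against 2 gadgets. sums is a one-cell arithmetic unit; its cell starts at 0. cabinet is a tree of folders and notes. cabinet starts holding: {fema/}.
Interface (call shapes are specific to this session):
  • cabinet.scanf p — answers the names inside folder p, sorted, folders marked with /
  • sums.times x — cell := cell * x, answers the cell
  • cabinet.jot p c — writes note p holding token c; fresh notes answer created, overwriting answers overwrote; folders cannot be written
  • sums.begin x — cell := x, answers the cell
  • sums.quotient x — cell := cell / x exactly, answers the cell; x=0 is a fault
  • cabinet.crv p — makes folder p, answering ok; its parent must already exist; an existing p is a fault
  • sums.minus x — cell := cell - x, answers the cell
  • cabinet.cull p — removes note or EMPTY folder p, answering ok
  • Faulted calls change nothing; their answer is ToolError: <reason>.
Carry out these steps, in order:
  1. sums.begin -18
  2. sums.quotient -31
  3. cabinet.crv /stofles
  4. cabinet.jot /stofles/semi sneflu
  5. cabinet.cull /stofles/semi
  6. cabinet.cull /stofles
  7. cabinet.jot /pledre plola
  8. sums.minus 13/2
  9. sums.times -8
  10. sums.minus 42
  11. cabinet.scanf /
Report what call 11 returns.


// begin(x=-18) : -18
// quotient(x=-31) : 18/31
// crv(p=/stofles) : ok
// jot(p=/stofles/semi, c=sneflu) : created
// cull(p=/stofles/semi) : ok
// cull(p=/stofles) : ok
// jot(p=/pledre, c=plola) : created
// minus(x=13/2) : -367/62
// times(x=-8) : 1468/31
// minus(x=42) : 166/31
// scanf(p=/) : [fema/, pledre]

Answer: [fema/, pledre]


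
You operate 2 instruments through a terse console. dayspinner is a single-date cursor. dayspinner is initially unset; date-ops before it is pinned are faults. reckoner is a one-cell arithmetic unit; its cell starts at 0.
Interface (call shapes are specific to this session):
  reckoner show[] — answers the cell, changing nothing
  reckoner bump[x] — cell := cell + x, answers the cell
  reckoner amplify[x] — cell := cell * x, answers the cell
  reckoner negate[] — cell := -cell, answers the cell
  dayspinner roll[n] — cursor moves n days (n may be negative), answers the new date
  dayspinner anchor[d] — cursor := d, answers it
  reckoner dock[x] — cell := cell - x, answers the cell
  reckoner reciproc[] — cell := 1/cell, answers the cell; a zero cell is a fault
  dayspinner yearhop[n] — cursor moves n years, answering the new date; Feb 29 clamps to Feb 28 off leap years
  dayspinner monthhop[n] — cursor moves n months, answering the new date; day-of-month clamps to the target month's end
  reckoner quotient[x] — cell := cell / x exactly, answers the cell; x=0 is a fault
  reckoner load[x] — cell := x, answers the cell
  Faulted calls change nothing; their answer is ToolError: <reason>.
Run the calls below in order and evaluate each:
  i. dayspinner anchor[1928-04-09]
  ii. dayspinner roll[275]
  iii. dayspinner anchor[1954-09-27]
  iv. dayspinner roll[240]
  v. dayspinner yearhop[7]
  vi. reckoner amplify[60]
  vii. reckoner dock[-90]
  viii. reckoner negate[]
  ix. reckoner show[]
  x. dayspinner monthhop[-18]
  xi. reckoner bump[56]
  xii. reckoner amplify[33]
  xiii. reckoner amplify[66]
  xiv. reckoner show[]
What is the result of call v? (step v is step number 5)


Now I run dayspinner anchor(d=1928-04-09), giving 1928-04-09.
Calling dayspinner roll(n=275): 1929-01-09.
Using dayspinner anchor(d=1954-09-27), and get 1954-09-27.
Then dayspinner roll(n=240), giving 1955-05-25.
I call dayspinner yearhop(n=7), giving 1962-05-25.
I run reckoner amplify(x=60), giving 0.
Then reckoner dock(x=-90), giving 90.
Now I run reckoner negate(), and get -90.
Now I run reckoner show, and see -90.
I try dayspinner monthhop(n=-18), and observe 1960-11-25.
I invoke reckoner bump(x=56), and see -34.
Calling reckoner amplify(x=33), which returns -1122.
Calling reckoner amplify(x=66), and observe -74052.
I run reckoner show(), yielding -74052.

Answer: 1962-05-25


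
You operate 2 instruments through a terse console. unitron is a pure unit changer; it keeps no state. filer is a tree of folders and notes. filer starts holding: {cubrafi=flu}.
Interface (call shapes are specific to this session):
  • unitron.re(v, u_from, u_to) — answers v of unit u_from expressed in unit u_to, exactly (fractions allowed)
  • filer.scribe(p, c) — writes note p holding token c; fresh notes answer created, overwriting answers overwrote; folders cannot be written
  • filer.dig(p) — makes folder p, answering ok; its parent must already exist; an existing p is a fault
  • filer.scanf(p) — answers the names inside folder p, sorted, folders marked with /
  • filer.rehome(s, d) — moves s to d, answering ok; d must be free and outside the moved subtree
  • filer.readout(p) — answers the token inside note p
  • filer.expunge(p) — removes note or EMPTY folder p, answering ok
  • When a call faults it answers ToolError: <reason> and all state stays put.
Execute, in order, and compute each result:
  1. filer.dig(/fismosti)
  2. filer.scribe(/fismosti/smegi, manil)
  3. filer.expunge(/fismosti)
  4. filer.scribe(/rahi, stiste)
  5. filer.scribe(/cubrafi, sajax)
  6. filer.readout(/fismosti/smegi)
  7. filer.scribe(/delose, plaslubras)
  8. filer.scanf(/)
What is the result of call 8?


Answer: [cubrafi, delose, fismosti/, rahi]

Derivation:
Do: filer.dig[/fismosti]
See: ok
Do: filer.scribe[/fismosti/smegi; manil]
See: created
Do: filer.expunge[/fismosti]
See: ToolError: not empty
Do: filer.scribe[/rahi; stiste]
See: created
Do: filer.scribe[/cubrafi; sajax]
See: overwrote
Do: filer.readout[/fismosti/smegi]
See: manil
Do: filer.scribe[/delose; plaslubras]
See: created
Do: filer.scanf[/]
See: [cubrafi, delose, fismosti/, rahi]
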